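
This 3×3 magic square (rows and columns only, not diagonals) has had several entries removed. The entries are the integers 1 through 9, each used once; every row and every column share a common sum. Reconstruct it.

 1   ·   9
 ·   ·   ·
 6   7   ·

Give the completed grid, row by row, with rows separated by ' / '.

1 5 9 / 8 3 4 / 6 7 2

The entries are 1 through 9, which sum to 45, so each line sums to 45/3 = 15.
From row 1, 15 − (1 + 9) gives (1,2) = 5.
The remaining cell in row 3 is (3,3) = 15 − 13 = 2.
Column 1 needs 15; the known cells sum to 7, so (2,1) = 8.
Using column 2: 5 + 7 + ? → (2,2) = 15 − 12 = 3.
Column 3 needs 15; the known cells sum to 11, so (2,3) = 4.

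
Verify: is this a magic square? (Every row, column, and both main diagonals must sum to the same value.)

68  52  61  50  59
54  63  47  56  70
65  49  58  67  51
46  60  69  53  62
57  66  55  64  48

Yes

Row 1: 68 + 52 + 61 + 50 + 59 = 290.
Row 2: 54 + 63 + 47 + 56 + 70 = 290.
Row 3: 65 + 49 + 58 + 67 + 51 = 290.
Row 4: 46 + 60 + 69 + 53 + 62 = 290.
Row 5: 57 + 66 + 55 + 64 + 48 = 290.
Column 1: 68 + 54 + 65 + 46 + 57 = 290.
Column 2: 52 + 63 + 49 + 60 + 66 = 290.
Column 3: 61 + 47 + 58 + 69 + 55 = 290.
Column 4: 50 + 56 + 67 + 53 + 64 = 290.
Column 5: 59 + 70 + 51 + 62 + 48 = 290.
Main diagonal: 68 + 63 + 58 + 53 + 48 = 290.
Anti-diagonal: 59 + 56 + 58 + 60 + 57 = 290.
All lines sum to 290.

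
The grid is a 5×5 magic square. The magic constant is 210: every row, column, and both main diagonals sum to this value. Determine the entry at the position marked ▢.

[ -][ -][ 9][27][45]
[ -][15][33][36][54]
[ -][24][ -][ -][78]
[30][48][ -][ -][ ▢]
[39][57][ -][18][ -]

Using row 2: 15 + 33 + 36 + 54 + ? → (2,1) = 210 − 138 = 72.
Column 2: 15 + 24 + 48 + 57 + ? = 210, so (1,2) = 66.
Anti-diagonal: 45 + 36 + 48 + 39 + ? = 210, so (3,3) = 42.
The remaining cell in row 1 is (1,1) = 210 − 147 = 63.
From column 1, 210 − (63 + 72 + 30 + 39) gives (3,1) = 6.
Row 3 needs 210; the known cells sum to 150, so (3,4) = 60.
Column 4 needs 210; the known cells sum to 141, so (4,4) = 69.
The remaining cell in main diagonal is (5,5) = 210 − 189 = 21.
Row 5 needs 210; the known cells sum to 135, so (5,3) = 75.
Column 3 must total 210; the given cells sum to 159, so (4,3) = 51.
Column 5 needs 210; the known cells sum to 198, so (4,5) = 12.

12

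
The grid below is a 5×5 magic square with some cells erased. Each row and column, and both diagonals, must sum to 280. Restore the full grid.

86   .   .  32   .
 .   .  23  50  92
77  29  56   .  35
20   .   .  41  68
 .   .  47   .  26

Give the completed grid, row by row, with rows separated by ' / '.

Row 3 must total 280; the given cells sum to 197, so (3,4) = 83.
Column 4: 32 + 50 + 83 + 41 + ? = 280, so (5,4) = 74.
Column 5: 92 + 35 + 68 + 26 + ? = 280, so (1,5) = 59.
Main diagonal: 86 + 56 + 41 + 26 + ? = 280, so (2,2) = 71.
The remaining cell in row 2 is (2,1) = 280 − 236 = 44.
Column 1 needs 280; the known cells sum to 227, so (5,1) = 53.
Anti-diagonal needs 280; the known cells sum to 218, so (4,2) = 62.
From row 4, 280 − (20 + 62 + 41 + 68) gives (4,3) = 89.
Row 5: 53 + 47 + 74 + 26 + ? = 280, so (5,2) = 80.
The remaining cell in column 2 is (1,2) = 280 − 242 = 38.
From column 3, 280 − (23 + 56 + 89 + 47) gives (1,3) = 65.

86 38 65 32 59 / 44 71 23 50 92 / 77 29 56 83 35 / 20 62 89 41 68 / 53 80 47 74 26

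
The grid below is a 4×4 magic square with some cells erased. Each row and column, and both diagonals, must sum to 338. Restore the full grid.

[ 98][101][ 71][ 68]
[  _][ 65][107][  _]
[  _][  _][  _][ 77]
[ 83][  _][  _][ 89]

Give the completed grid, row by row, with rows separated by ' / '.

Column 4 needs 338; the known cells sum to 234, so (2,4) = 104.
Main diagonal: 98 + 65 + 89 + ? = 338, so (3,3) = 86.
From anti-diagonal, 338 − (68 + 107 + 83) gives (3,2) = 80.
Row 2 needs 338; the known cells sum to 276, so (2,1) = 62.
Row 3: 80 + 86 + 77 + ? = 338, so (3,1) = 95.
Column 2: 101 + 65 + 80 + ? = 338, so (4,2) = 92.
Column 3 must total 338; the given cells sum to 264, so (4,3) = 74.

98 101 71 68 / 62 65 107 104 / 95 80 86 77 / 83 92 74 89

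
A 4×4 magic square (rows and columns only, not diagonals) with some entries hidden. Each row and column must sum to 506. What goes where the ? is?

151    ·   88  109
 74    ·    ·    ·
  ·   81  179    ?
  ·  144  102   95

Row 1 needs 506; the known cells sum to 348, so (1,2) = 158.
The remaining cell in row 4 is (4,1) = 506 − 341 = 165.
Column 1 must total 506; the given cells sum to 390, so (3,1) = 116.
From column 2, 506 − (158 + 81 + 144) gives (2,2) = 123.
Column 3 must total 506; the given cells sum to 369, so (2,3) = 137.
Row 2 needs 506; the known cells sum to 334, so (2,4) = 172.
Using row 3: 116 + 81 + 179 + ? → (3,4) = 506 − 376 = 130.

130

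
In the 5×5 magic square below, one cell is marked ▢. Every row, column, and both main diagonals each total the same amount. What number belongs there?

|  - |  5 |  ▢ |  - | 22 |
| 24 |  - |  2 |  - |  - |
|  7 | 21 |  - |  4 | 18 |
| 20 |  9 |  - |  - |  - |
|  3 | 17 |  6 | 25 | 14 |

19

Row 5 is complete and sums to 65; that is the magic constant.
Row 3 must total 65; the given cells sum to 50, so (3,3) = 15.
Column 1: 24 + 7 + 20 + 3 + ? = 65, so (1,1) = 11.
From column 2, 65 − (5 + 21 + 9 + 17) gives (2,2) = 13.
Main diagonal: 11 + 13 + 15 + 14 + ? = 65, so (4,4) = 12.
Using anti-diagonal: 22 + 15 + 9 + 3 + ? → (2,4) = 65 − 49 = 16.
Row 2 needs 65; the known cells sum to 55, so (2,5) = 10.
From column 4, 65 − (16 + 4 + 12 + 25) gives (1,4) = 8.
Column 5: 22 + 10 + 18 + 14 + ? = 65, so (4,5) = 1.
The remaining cell in row 1 is (1,3) = 65 − 46 = 19.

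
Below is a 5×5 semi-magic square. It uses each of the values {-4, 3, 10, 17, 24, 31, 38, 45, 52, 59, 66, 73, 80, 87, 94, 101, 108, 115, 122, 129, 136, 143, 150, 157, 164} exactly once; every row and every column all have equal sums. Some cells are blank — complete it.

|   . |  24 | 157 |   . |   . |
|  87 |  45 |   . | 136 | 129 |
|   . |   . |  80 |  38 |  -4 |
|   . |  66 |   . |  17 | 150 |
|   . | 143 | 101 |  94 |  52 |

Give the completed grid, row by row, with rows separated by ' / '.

31 24 157 115 73 / 87 45 3 136 129 / 164 122 80 38 -4 / 108 66 59 17 150 / 10 143 101 94 52

The 25 entries sum to 2000, so each line sums to 2000/5 = 400.
The remaining cell in row 2 is (2,3) = 400 − 397 = 3.
Using row 5: 143 + 101 + 94 + 52 + ? → (5,1) = 400 − 390 = 10.
From column 2, 400 − (24 + 45 + 66 + 143) gives (3,2) = 122.
The remaining cell in column 3 is (4,3) = 400 − 341 = 59.
Column 4: 136 + 38 + 17 + 94 + ? = 400, so (1,4) = 115.
Column 5 must total 400; the given cells sum to 327, so (1,5) = 73.
Row 1: 24 + 157 + 115 + 73 + ? = 400, so (1,1) = 31.
From row 3, 400 − (122 + 80 + 38 + (-4)) gives (3,1) = 164.
Row 4: 66 + 59 + 17 + 150 + ? = 400, so (4,1) = 108.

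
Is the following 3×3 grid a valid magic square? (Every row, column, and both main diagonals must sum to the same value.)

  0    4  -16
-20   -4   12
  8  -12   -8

Row 1: 0 + 4 + (-16) = -12.
Row 2: -20 + (-4) + 12 = -12.
Row 3: 8 + (-12) + (-8) = -12.
Column 1: 0 + (-20) + 8 = -12.
Column 2: 4 + (-4) + (-12) = -12.
Column 3: -16 + 12 + (-8) = -12.
Main diagonal: 0 + (-4) + (-8) = -12.
Anti-diagonal: -16 + (-4) + 8 = -12.
All lines sum to -12.

Yes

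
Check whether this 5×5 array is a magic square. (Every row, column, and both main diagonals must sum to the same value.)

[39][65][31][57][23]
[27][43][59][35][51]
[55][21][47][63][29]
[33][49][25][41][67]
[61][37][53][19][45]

Yes

Row 1: 39 + 65 + 31 + 57 + 23 = 215.
Row 2: 27 + 43 + 59 + 35 + 51 = 215.
Row 3: 55 + 21 + 47 + 63 + 29 = 215.
Row 4: 33 + 49 + 25 + 41 + 67 = 215.
Row 5: 61 + 37 + 53 + 19 + 45 = 215.
Column 1: 39 + 27 + 55 + 33 + 61 = 215.
Column 2: 65 + 43 + 21 + 49 + 37 = 215.
Column 3: 31 + 59 + 47 + 25 + 53 = 215.
Column 4: 57 + 35 + 63 + 41 + 19 = 215.
Column 5: 23 + 51 + 29 + 67 + 45 = 215.
Main diagonal: 39 + 43 + 47 + 41 + 45 = 215.
Anti-diagonal: 23 + 35 + 47 + 49 + 61 = 215.
All lines sum to 215.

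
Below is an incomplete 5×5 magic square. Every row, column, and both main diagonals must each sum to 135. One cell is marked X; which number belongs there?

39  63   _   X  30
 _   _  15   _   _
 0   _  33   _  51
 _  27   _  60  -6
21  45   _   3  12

Row 5 must total 135; the given cells sum to 81, so (5,3) = 54.
From column 5, 135 − (30 + 51 + (-6) + 12) gives (2,5) = 48.
Main diagonal: 39 + 33 + 60 + 12 + ? = 135, so (2,2) = -9.
The remaining cell in anti-diagonal is (2,4) = 135 − 111 = 24.
Row 2: -9 + 15 + 24 + 48 + ? = 135, so (2,1) = 57.
Column 1 must total 135; the given cells sum to 117, so (4,1) = 18.
Column 2 needs 135; the known cells sum to 126, so (3,2) = 9.
Row 3 needs 135; the known cells sum to 93, so (3,4) = 42.
Using row 4: 18 + 27 + 60 + (-6) + ? → (4,3) = 135 − 99 = 36.
The remaining cell in column 3 is (1,3) = 135 − 138 = -3.
Column 4 must total 135; the given cells sum to 129, so (1,4) = 6.

6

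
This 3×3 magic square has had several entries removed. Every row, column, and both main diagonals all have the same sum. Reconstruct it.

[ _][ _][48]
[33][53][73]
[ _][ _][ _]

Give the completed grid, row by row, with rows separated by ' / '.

68 43 48 / 33 53 73 / 58 63 38

Row 2 is already complete: 33 + 53 + 73 = 159, so that is the magic constant.
From column 3, 159 − (48 + 73) gives (3,3) = 38.
Main diagonal needs 159; the known cells sum to 91, so (1,1) = 68.
Anti-diagonal: 48 + 53 + ? = 159, so (3,1) = 58.
Row 1 must total 159; the given cells sum to 116, so (1,2) = 43.
The remaining cell in row 3 is (3,2) = 159 − 96 = 63.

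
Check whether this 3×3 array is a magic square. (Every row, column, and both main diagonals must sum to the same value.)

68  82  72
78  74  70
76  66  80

Yes

Row 1: 68 + 82 + 72 = 222.
Row 2: 78 + 74 + 70 = 222.
Row 3: 76 + 66 + 80 = 222.
Column 1: 68 + 78 + 76 = 222.
Column 2: 82 + 74 + 66 = 222.
Column 3: 72 + 70 + 80 = 222.
Main diagonal: 68 + 74 + 80 = 222.
Anti-diagonal: 72 + 74 + 76 = 222.
All lines sum to 222.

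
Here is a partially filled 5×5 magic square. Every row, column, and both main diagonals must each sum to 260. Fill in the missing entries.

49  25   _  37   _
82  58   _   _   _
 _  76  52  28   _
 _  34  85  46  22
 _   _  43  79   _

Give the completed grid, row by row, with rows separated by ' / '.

49 25 61 37 88 / 82 58 19 70 31 / 40 76 52 28 64 / 73 34 85 46 22 / 16 67 43 79 55

Row 4 needs 260; the known cells sum to 187, so (4,1) = 73.
Column 2 needs 260; the known cells sum to 193, so (5,2) = 67.
Column 4: 37 + 28 + 46 + 79 + ? = 260, so (2,4) = 70.
Using main diagonal: 49 + 58 + 52 + 46 + ? → (5,5) = 260 − 205 = 55.
Row 5 must total 260; the given cells sum to 244, so (5,1) = 16.
Column 1 needs 260; the known cells sum to 220, so (3,1) = 40.
Using anti-diagonal: 70 + 52 + 34 + 16 + ? → (1,5) = 260 − 172 = 88.
Row 1 must total 260; the given cells sum to 199, so (1,3) = 61.
Row 3 must total 260; the given cells sum to 196, so (3,5) = 64.
Column 3 must total 260; the given cells sum to 241, so (2,3) = 19.
From column 5, 260 − (88 + 64 + 22 + 55) gives (2,5) = 31.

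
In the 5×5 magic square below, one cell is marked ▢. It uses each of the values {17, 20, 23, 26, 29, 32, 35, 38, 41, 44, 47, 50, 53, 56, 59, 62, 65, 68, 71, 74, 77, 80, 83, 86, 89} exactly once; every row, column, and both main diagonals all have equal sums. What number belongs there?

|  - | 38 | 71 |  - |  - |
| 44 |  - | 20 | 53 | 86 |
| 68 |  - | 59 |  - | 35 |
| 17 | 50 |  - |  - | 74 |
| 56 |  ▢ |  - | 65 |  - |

The 25 entries sum to 1325, so each line sums to 1325/5 = 265.
The remaining cell in row 2 is (2,2) = 265 − 203 = 62.
Column 1 needs 265; the known cells sum to 185, so (1,1) = 80.
Using anti-diagonal: 53 + 59 + 50 + 56 + ? → (1,5) = 265 − 218 = 47.
Row 1: 80 + 38 + 71 + 47 + ? = 265, so (1,4) = 29.
Column 5 needs 265; the known cells sum to 242, so (5,5) = 23.
Using main diagonal: 80 + 62 + 59 + 23 + ? → (4,4) = 265 − 224 = 41.
Using row 4: 17 + 50 + 41 + 74 + ? → (4,3) = 265 − 182 = 83.
Using column 3: 71 + 20 + 59 + 83 + ? → (5,3) = 265 − 233 = 32.
From column 4, 265 − (29 + 53 + 41 + 65) gives (3,4) = 77.
From row 3, 265 − (68 + 59 + 77 + 35) gives (3,2) = 26.
Using row 5: 56 + 32 + 65 + 23 + ? → (5,2) = 265 − 176 = 89.

89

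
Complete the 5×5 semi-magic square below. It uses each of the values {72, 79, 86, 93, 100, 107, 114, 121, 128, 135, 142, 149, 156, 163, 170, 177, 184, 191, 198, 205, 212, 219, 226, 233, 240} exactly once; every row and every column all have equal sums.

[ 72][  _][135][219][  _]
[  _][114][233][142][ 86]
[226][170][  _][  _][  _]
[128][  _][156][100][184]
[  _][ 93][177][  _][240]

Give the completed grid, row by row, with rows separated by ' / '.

The 25 entries sum to 3900, so each line sums to 3900/5 = 780.
Row 2: 114 + 233 + 142 + 86 + ? = 780, so (2,1) = 205.
Using row 4: 128 + 156 + 100 + 184 + ? → (4,2) = 780 − 568 = 212.
Column 1: 72 + 205 + 226 + 128 + ? = 780, so (5,1) = 149.
The remaining cell in column 2 is (1,2) = 780 − 589 = 191.
The remaining cell in column 3 is (3,3) = 780 − 701 = 79.
Using row 1: 72 + 191 + 135 + 219 + ? → (1,5) = 780 − 617 = 163.
From row 5, 780 − (149 + 93 + 177 + 240) gives (5,4) = 121.
Column 4 must total 780; the given cells sum to 582, so (3,4) = 198.
The remaining cell in column 5 is (3,5) = 780 − 673 = 107.

72 191 135 219 163 / 205 114 233 142 86 / 226 170 79 198 107 / 128 212 156 100 184 / 149 93 177 121 240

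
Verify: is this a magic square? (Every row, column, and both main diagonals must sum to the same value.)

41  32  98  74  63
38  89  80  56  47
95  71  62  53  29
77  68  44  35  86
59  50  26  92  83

Row 1: 41 + 32 + 98 + 74 + 63 = 308.
Row 2: 38 + 89 + 80 + 56 + 47 = 310.
Row 3: 95 + 71 + 62 + 53 + 29 = 310.
Row 4: 77 + 68 + 44 + 35 + 86 = 310.
Row 5: 59 + 50 + 26 + 92 + 83 = 310.
Column 1: 41 + 38 + 95 + 77 + 59 = 310.
Column 2: 32 + 89 + 71 + 68 + 50 = 310.
Column 3: 98 + 80 + 62 + 44 + 26 = 310.
Column 4: 74 + 56 + 53 + 35 + 92 = 310.
Column 5: 63 + 47 + 29 + 86 + 83 = 308.
Main diagonal: 41 + 89 + 62 + 35 + 83 = 310.
Anti-diagonal: 63 + 56 + 62 + 68 + 59 = 308.

No — column 5 sums to 308 but row 2 sums to 310.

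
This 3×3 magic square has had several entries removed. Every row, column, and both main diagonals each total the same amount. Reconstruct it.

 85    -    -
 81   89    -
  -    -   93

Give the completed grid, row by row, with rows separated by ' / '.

Main diagonal is already complete: 85 + 89 + 93 = 267, so that is the magic constant.
Row 2 must total 267; the given cells sum to 170, so (2,3) = 97.
The remaining cell in column 1 is (3,1) = 267 − 166 = 101.
Column 3: 97 + 93 + ? = 267, so (1,3) = 77.
Row 1: 85 + 77 + ? = 267, so (1,2) = 105.
Row 3 needs 267; the known cells sum to 194, so (3,2) = 73.

85 105 77 / 81 89 97 / 101 73 93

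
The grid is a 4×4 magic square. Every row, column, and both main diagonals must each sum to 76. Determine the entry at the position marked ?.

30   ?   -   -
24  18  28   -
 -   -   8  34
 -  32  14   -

4

Row 2 needs 76; the known cells sum to 70, so (2,4) = 6.
Column 3 must total 76; the given cells sum to 50, so (1,3) = 26.
Main diagonal must total 76; the given cells sum to 56, so (4,4) = 20.
Using row 4: 32 + 14 + 20 + ? → (4,1) = 76 − 66 = 10.
Column 1: 30 + 24 + 10 + ? = 76, so (3,1) = 12.
Column 4 needs 76; the known cells sum to 60, so (1,4) = 16.
Anti-diagonal: 16 + 28 + 10 + ? = 76, so (3,2) = 22.
The remaining cell in row 1 is (1,2) = 76 − 72 = 4.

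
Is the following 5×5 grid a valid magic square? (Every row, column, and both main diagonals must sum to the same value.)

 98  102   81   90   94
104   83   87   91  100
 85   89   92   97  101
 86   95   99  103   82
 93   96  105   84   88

No — column 1 sums to 466 but column 2 sums to 465.

Row 1: 98 + 102 + 81 + 90 + 94 = 465.
Row 2: 104 + 83 + 87 + 91 + 100 = 465.
Row 3: 85 + 89 + 92 + 97 + 101 = 464.
Row 4: 86 + 95 + 99 + 103 + 82 = 465.
Row 5: 93 + 96 + 105 + 84 + 88 = 466.
Column 1: 98 + 104 + 85 + 86 + 93 = 466.
Column 2: 102 + 83 + 89 + 95 + 96 = 465.
Column 3: 81 + 87 + 92 + 99 + 105 = 464.
Column 4: 90 + 91 + 97 + 103 + 84 = 465.
Column 5: 94 + 100 + 101 + 82 + 88 = 465.
Main diagonal: 98 + 83 + 92 + 103 + 88 = 464.
Anti-diagonal: 94 + 91 + 92 + 95 + 93 = 465.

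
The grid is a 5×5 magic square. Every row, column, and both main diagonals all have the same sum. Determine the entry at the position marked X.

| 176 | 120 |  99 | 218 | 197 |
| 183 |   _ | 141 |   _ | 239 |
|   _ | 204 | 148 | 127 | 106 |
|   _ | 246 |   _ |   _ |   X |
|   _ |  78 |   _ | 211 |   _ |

113

Row 1 is complete and sums to 810; that is the magic constant.
Row 3 must total 810; the given cells sum to 585, so (3,1) = 225.
From column 2, 810 − (120 + 204 + 246 + 78) gives (2,2) = 162.
Row 2 must total 810; the given cells sum to 725, so (2,4) = 85.
From column 4, 810 − (218 + 85 + 127 + 211) gives (4,4) = 169.
Main diagonal: 176 + 162 + 148 + 169 + ? = 810, so (5,5) = 155.
Using anti-diagonal: 197 + 85 + 148 + 246 + ? → (5,1) = 810 − 676 = 134.
Using row 5: 134 + 78 + 211 + 155 + ? → (5,3) = 810 − 578 = 232.
The remaining cell in column 1 is (4,1) = 810 − 718 = 92.
Using column 3: 99 + 141 + 148 + 232 + ? → (4,3) = 810 − 620 = 190.
Column 5 needs 810; the known cells sum to 697, so (4,5) = 113.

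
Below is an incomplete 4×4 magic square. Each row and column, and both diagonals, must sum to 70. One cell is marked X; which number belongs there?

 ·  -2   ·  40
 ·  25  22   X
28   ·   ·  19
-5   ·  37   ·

7

Anti-diagonal must total 70; the given cells sum to 57, so (3,2) = 13.
Using row 3: 28 + 13 + 19 + ? → (3,3) = 70 − 60 = 10.
Column 2: -2 + 25 + 13 + ? = 70, so (4,2) = 34.
Column 3 must total 70; the given cells sum to 69, so (1,3) = 1.
Using row 1: -2 + 1 + 40 + ? → (1,1) = 70 − 39 = 31.
From row 4, 70 − (-5 + 34 + 37) gives (4,4) = 4.
Column 1 must total 70; the given cells sum to 54, so (2,1) = 16.
Column 4: 40 + 19 + 4 + ? = 70, so (2,4) = 7.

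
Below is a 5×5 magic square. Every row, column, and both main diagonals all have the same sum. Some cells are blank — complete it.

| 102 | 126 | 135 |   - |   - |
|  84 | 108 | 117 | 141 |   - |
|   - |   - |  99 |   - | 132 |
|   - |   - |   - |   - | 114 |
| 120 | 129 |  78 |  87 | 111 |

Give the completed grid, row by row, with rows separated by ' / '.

Row 5 is already complete: 120 + 129 + 78 + 87 + 111 = 525, so that is the magic constant.
Using row 2: 84 + 108 + 117 + 141 + ? → (2,5) = 525 − 450 = 75.
Column 3: 135 + 117 + 99 + 78 + ? = 525, so (4,3) = 96.
Using column 5: 75 + 132 + 114 + 111 + ? → (1,5) = 525 − 432 = 93.
The remaining cell in main diagonal is (4,4) = 525 − 420 = 105.
Anti-diagonal: 93 + 141 + 99 + 120 + ? = 525, so (4,2) = 72.
Using row 1: 102 + 126 + 135 + 93 + ? → (1,4) = 525 − 456 = 69.
Using row 4: 72 + 96 + 105 + 114 + ? → (4,1) = 525 − 387 = 138.
Column 1 must total 525; the given cells sum to 444, so (3,1) = 81.
Using column 2: 126 + 108 + 72 + 129 + ? → (3,2) = 525 − 435 = 90.
Column 4 needs 525; the known cells sum to 402, so (3,4) = 123.

102 126 135 69 93 / 84 108 117 141 75 / 81 90 99 123 132 / 138 72 96 105 114 / 120 129 78 87 111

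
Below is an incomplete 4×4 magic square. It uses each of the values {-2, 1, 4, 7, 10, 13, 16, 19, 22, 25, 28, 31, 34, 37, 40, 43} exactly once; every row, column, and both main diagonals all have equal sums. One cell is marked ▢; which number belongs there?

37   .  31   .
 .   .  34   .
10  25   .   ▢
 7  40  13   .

43

The 16 entries sum to 328, so each line sums to 328/4 = 82.
The remaining cell in row 4 is (4,4) = 82 − 60 = 22.
The remaining cell in column 1 is (2,1) = 82 − 54 = 28.
Using column 3: 31 + 34 + 13 + ? → (3,3) = 82 − 78 = 4.
Main diagonal needs 82; the known cells sum to 63, so (2,2) = 19.
Anti-diagonal: 34 + 25 + 7 + ? = 82, so (1,4) = 16.
The remaining cell in row 1 is (1,2) = 82 − 84 = -2.
The remaining cell in row 2 is (2,4) = 82 − 81 = 1.
The remaining cell in row 3 is (3,4) = 82 − 39 = 43.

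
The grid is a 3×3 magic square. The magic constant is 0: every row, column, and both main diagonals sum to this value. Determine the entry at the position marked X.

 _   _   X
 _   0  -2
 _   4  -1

3

From row 2, 0 − (0 + (-2)) gives (2,1) = 2.
Row 3 needs 0; the known cells sum to 3, so (3,1) = -3.
Column 1 must total 0; the given cells sum to -1, so (1,1) = 1.
Column 2: 0 + 4 + ? = 0, so (1,2) = -4.
Column 3: -2 + (-1) + ? = 0, so (1,3) = 3.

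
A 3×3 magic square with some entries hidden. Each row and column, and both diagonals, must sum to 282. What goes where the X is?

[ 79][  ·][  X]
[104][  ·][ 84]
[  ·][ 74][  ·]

89

Row 2 must total 282; the given cells sum to 188, so (2,2) = 94.
The remaining cell in column 1 is (3,1) = 282 − 183 = 99.
Column 2 must total 282; the given cells sum to 168, so (1,2) = 114.
Main diagonal must total 282; the given cells sum to 173, so (3,3) = 109.
Anti-diagonal: 94 + 99 + ? = 282, so (1,3) = 89.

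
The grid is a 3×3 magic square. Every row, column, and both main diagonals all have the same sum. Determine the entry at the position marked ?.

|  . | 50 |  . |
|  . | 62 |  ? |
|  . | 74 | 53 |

68

Column 2 is complete and sums to 186; that is the magic constant.
From row 3, 186 − (74 + 53) gives (3,1) = 59.
Main diagonal must total 186; the given cells sum to 115, so (1,1) = 71.
Anti-diagonal must total 186; the given cells sum to 121, so (1,3) = 65.
Column 1 must total 186; the given cells sum to 130, so (2,1) = 56.
Using column 3: 65 + 53 + ? → (2,3) = 186 − 118 = 68.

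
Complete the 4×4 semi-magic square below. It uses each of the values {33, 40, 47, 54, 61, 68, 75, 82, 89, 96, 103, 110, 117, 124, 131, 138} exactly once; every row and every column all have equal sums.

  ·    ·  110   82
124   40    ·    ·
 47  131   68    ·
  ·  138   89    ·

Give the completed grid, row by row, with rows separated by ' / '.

117 33 110 82 / 124 40 75 103 / 47 131 68 96 / 54 138 89 61

The 16 entries sum to 1368, so each line sums to 1368/4 = 342.
Row 3: 47 + 131 + 68 + ? = 342, so (3,4) = 96.
Column 2: 40 + 131 + 138 + ? = 342, so (1,2) = 33.
The remaining cell in column 3 is (2,3) = 342 − 267 = 75.
The remaining cell in row 1 is (1,1) = 342 − 225 = 117.
Using row 2: 124 + 40 + 75 + ? → (2,4) = 342 − 239 = 103.
Using column 1: 117 + 124 + 47 + ? → (4,1) = 342 − 288 = 54.
The remaining cell in column 4 is (4,4) = 342 − 281 = 61.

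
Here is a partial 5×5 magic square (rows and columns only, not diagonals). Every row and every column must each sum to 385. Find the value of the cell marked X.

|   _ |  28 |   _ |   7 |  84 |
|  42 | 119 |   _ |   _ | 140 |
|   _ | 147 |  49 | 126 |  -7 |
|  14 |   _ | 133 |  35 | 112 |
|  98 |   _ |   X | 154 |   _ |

Row 3 needs 385; the known cells sum to 315, so (3,1) = 70.
From row 4, 385 − (14 + 133 + 35 + 112) gives (4,2) = 91.
Using column 1: 42 + 70 + 14 + 98 + ? → (1,1) = 385 − 224 = 161.
From column 2, 385 − (28 + 119 + 147 + 91) gives (5,2) = 0.
Column 4: 7 + 126 + 35 + 154 + ? = 385, so (2,4) = 63.
From column 5, 385 − (84 + 140 + (-7) + 112) gives (5,5) = 56.
Row 1: 161 + 28 + 7 + 84 + ? = 385, so (1,3) = 105.
Row 2 needs 385; the known cells sum to 364, so (2,3) = 21.
Row 5 needs 385; the known cells sum to 308, so (5,3) = 77.

77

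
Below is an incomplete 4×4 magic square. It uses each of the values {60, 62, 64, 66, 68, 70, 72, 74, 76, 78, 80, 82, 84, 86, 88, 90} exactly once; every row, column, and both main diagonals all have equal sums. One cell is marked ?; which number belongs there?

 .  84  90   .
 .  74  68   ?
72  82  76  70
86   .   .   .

The 16 entries sum to 1200, so each line sums to 1200/4 = 300.
From column 2, 300 − (84 + 74 + 82) gives (4,2) = 60.
Column 3 must total 300; the given cells sum to 234, so (4,3) = 66.
From anti-diagonal, 300 − (68 + 82 + 86) gives (1,4) = 64.
The remaining cell in row 1 is (1,1) = 300 − 238 = 62.
Using row 4: 86 + 60 + 66 + ? → (4,4) = 300 − 212 = 88.
Using column 1: 62 + 72 + 86 + ? → (2,1) = 300 − 220 = 80.
Column 4: 64 + 70 + 88 + ? = 300, so (2,4) = 78.

78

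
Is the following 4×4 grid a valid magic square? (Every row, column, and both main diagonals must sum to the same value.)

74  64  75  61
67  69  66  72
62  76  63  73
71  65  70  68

Yes

Row 1: 74 + 64 + 75 + 61 = 274.
Row 2: 67 + 69 + 66 + 72 = 274.
Row 3: 62 + 76 + 63 + 73 = 274.
Row 4: 71 + 65 + 70 + 68 = 274.
Column 1: 74 + 67 + 62 + 71 = 274.
Column 2: 64 + 69 + 76 + 65 = 274.
Column 3: 75 + 66 + 63 + 70 = 274.
Column 4: 61 + 72 + 73 + 68 = 274.
Main diagonal: 74 + 69 + 63 + 68 = 274.
Anti-diagonal: 61 + 66 + 76 + 71 = 274.
All lines sum to 274.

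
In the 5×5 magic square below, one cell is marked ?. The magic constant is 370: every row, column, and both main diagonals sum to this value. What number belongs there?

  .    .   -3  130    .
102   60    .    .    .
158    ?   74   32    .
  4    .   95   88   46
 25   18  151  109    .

116

Row 4 needs 370; the known cells sum to 233, so (4,2) = 137.
From row 5, 370 − (25 + 18 + 151 + 109) gives (5,5) = 67.
Using column 1: 102 + 158 + 4 + 25 + ? → (1,1) = 370 − 289 = 81.
Using column 3: -3 + 74 + 95 + 151 + ? → (2,3) = 370 − 317 = 53.
From column 4, 370 − (130 + 32 + 88 + 109) gives (2,4) = 11.
Anti-diagonal must total 370; the given cells sum to 247, so (1,5) = 123.
The remaining cell in row 1 is (1,2) = 370 − 331 = 39.
Row 2 needs 370; the known cells sum to 226, so (2,5) = 144.
Column 2: 39 + 60 + 137 + 18 + ? = 370, so (3,2) = 116.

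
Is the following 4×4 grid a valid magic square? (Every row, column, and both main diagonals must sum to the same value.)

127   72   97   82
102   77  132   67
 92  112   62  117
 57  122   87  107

Row 1: 127 + 72 + 97 + 82 = 378.
Row 2: 102 + 77 + 132 + 67 = 378.
Row 3: 92 + 112 + 62 + 117 = 383.
Row 4: 57 + 122 + 87 + 107 = 373.
Column 1: 127 + 102 + 92 + 57 = 378.
Column 2: 72 + 77 + 112 + 122 = 383.
Column 3: 97 + 132 + 62 + 87 = 378.
Column 4: 82 + 67 + 117 + 107 = 373.
Main diagonal: 127 + 77 + 62 + 107 = 373.
Anti-diagonal: 82 + 132 + 112 + 57 = 383.

No — row 2 sums to 378 but row 3 sums to 383.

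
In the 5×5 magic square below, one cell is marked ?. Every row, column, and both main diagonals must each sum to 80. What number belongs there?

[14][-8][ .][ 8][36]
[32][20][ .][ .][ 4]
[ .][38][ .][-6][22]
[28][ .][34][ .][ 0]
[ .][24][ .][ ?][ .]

40

Row 1: 14 + (-8) + 8 + 36 + ? = 80, so (1,3) = 30.
Using column 2: -8 + 20 + 38 + 24 + ? → (4,2) = 80 − 74 = 6.
Column 5 needs 80; the known cells sum to 62, so (5,5) = 18.
Row 4 needs 80; the known cells sum to 68, so (4,4) = 12.
Using main diagonal: 14 + 20 + 12 + 18 + ? → (3,3) = 80 − 64 = 16.
Row 3: 38 + 16 + (-6) + 22 + ? = 80, so (3,1) = 10.
Column 1 must total 80; the given cells sum to 84, so (5,1) = -4.
From anti-diagonal, 80 − (36 + 16 + 6 + (-4)) gives (2,4) = 26.
From row 2, 80 − (32 + 20 + 26 + 4) gives (2,3) = -2.
Using column 3: 30 + (-2) + 16 + 34 + ? → (5,3) = 80 − 78 = 2.
Column 4 needs 80; the known cells sum to 40, so (5,4) = 40.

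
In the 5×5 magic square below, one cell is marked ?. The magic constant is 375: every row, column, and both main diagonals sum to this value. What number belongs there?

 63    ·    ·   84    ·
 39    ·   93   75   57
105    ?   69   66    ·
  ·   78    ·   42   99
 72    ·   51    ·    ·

87

Row 2 needs 375; the known cells sum to 264, so (2,2) = 111.
Using column 1: 63 + 39 + 105 + 72 + ? → (4,1) = 375 − 279 = 96.
Column 4 needs 375; the known cells sum to 267, so (5,4) = 108.
From main diagonal, 375 − (63 + 111 + 69 + 42) gives (5,5) = 90.
Anti-diagonal needs 375; the known cells sum to 294, so (1,5) = 81.
From row 4, 375 − (96 + 78 + 42 + 99) gives (4,3) = 60.
Using row 5: 72 + 51 + 108 + 90 + ? → (5,2) = 375 − 321 = 54.
The remaining cell in column 3 is (1,3) = 375 − 273 = 102.
Column 5 needs 375; the known cells sum to 327, so (3,5) = 48.
The remaining cell in row 1 is (1,2) = 375 − 330 = 45.
Row 3 needs 375; the known cells sum to 288, so (3,2) = 87.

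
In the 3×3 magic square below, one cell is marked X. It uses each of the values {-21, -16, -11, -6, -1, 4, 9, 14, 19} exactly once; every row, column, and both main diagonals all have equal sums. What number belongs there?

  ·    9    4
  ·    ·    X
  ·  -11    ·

-21

The 9 entries sum to -9, so each line sums to -9/3 = -3.
Row 1 must total -3; the given cells sum to 13, so (1,1) = -16.
Column 2: 9 + (-11) + ? = -3, so (2,2) = -1.
Using main diagonal: -16 + (-1) + ? → (3,3) = -3 − (-17) = 14.
From anti-diagonal, -3 − (4 + (-1)) gives (3,1) = -6.
Column 1 must total -3; the given cells sum to -22, so (2,1) = 19.
Column 3 needs -3; the known cells sum to 18, so (2,3) = -21.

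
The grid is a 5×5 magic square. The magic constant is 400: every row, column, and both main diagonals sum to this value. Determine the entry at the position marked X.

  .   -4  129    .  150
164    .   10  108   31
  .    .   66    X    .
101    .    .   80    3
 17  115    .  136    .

24

Row 2: 164 + 10 + 108 + 31 + ? = 400, so (2,2) = 87.
Anti-diagonal: 150 + 108 + 66 + 17 + ? = 400, so (4,2) = 59.
From row 4, 400 − (101 + 59 + 80 + 3) gives (4,3) = 157.
The remaining cell in column 2 is (3,2) = 400 − 257 = 143.
Using column 3: 129 + 10 + 66 + 157 + ? → (5,3) = 400 − 362 = 38.
The remaining cell in row 5 is (5,5) = 400 − 306 = 94.
The remaining cell in column 5 is (3,5) = 400 − 278 = 122.
From main diagonal, 400 − (87 + 66 + 80 + 94) gives (1,1) = 73.
From row 1, 400 − (73 + (-4) + 129 + 150) gives (1,4) = 52.
Using column 1: 73 + 164 + 101 + 17 + ? → (3,1) = 400 − 355 = 45.
The remaining cell in column 4 is (3,4) = 400 − 376 = 24.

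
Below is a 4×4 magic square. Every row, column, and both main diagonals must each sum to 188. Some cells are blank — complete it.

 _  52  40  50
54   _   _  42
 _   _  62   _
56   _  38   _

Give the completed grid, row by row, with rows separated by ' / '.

46 52 40 50 / 54 44 48 42 / 32 34 62 60 / 56 58 38 36

Using row 1: 52 + 40 + 50 + ? → (1,1) = 188 − 142 = 46.
Column 1 needs 188; the known cells sum to 156, so (3,1) = 32.
Column 3 must total 188; the given cells sum to 140, so (2,3) = 48.
Anti-diagonal must total 188; the given cells sum to 154, so (3,2) = 34.
Using row 2: 54 + 48 + 42 + ? → (2,2) = 188 − 144 = 44.
Row 3 needs 188; the known cells sum to 128, so (3,4) = 60.
From column 2, 188 − (52 + 44 + 34) gives (4,2) = 58.
The remaining cell in column 4 is (4,4) = 188 − 152 = 36.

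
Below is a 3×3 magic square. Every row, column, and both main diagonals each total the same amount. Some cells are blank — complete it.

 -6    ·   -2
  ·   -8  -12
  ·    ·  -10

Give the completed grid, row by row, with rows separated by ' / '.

Column 3 is already complete: -2 + -12 + -10 = -24, so that is the magic constant.
Row 1 must total -24; the given cells sum to -8, so (1,2) = -16.
Row 2 needs -24; the known cells sum to -20, so (2,1) = -4.
Column 1: -6 + (-4) + ? = -24, so (3,1) = -14.
From column 2, -24 − (-16 + (-8)) gives (3,2) = 0.

-6 -16 -2 / -4 -8 -12 / -14 0 -10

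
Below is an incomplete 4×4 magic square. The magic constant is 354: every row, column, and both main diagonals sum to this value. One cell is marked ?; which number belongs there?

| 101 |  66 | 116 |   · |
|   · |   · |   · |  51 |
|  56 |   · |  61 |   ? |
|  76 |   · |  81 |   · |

From row 1, 354 − (101 + 66 + 116) gives (1,4) = 71.
Using column 1: 101 + 56 + 76 + ? → (2,1) = 354 − 233 = 121.
The remaining cell in column 3 is (2,3) = 354 − 258 = 96.
Anti-diagonal needs 354; the known cells sum to 243, so (3,2) = 111.
Row 2: 121 + 96 + 51 + ? = 354, so (2,2) = 86.
From row 3, 354 − (56 + 111 + 61) gives (3,4) = 126.

126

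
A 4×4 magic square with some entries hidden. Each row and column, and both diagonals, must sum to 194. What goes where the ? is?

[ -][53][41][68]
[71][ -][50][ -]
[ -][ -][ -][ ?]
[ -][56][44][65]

From row 1, 194 − (53 + 41 + 68) gives (1,1) = 32.
From row 4, 194 − (56 + 44 + 65) gives (4,1) = 29.
Column 1 must total 194; the given cells sum to 132, so (3,1) = 62.
Column 3: 41 + 50 + 44 + ? = 194, so (3,3) = 59.
The remaining cell in main diagonal is (2,2) = 194 − 156 = 38.
Anti-diagonal must total 194; the given cells sum to 147, so (3,2) = 47.
Row 2 must total 194; the given cells sum to 159, so (2,4) = 35.
From row 3, 194 − (62 + 47 + 59) gives (3,4) = 26.

26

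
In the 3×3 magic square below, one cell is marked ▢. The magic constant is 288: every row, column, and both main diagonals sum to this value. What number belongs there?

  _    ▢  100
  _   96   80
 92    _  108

104

Row 2 must total 288; the given cells sum to 176, so (2,1) = 112.
Using row 3: 92 + 108 + ? → (3,2) = 288 − 200 = 88.
Using column 1: 112 + 92 + ? → (1,1) = 288 − 204 = 84.
Column 2: 96 + 88 + ? = 288, so (1,2) = 104.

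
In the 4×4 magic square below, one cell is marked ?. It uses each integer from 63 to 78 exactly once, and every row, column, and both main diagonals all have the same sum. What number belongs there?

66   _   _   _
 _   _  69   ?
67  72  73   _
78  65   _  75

74

The entries are 63 through 78, which sum to 1128, so each line sums to 1128/4 = 282.
Row 3 must total 282; the given cells sum to 212, so (3,4) = 70.
Row 4: 78 + 65 + 75 + ? = 282, so (4,3) = 64.
From column 1, 282 − (66 + 67 + 78) gives (2,1) = 71.
The remaining cell in column 3 is (1,3) = 282 − 206 = 76.
Main diagonal needs 282; the known cells sum to 214, so (2,2) = 68.
Anti-diagonal: 69 + 72 + 78 + ? = 282, so (1,4) = 63.
The remaining cell in row 1 is (1,2) = 282 − 205 = 77.
Row 2 must total 282; the given cells sum to 208, so (2,4) = 74.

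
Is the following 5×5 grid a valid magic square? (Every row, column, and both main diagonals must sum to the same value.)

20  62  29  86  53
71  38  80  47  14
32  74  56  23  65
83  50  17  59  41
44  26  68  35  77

Yes

Row 1: 20 + 62 + 29 + 86 + 53 = 250.
Row 2: 71 + 38 + 80 + 47 + 14 = 250.
Row 3: 32 + 74 + 56 + 23 + 65 = 250.
Row 4: 83 + 50 + 17 + 59 + 41 = 250.
Row 5: 44 + 26 + 68 + 35 + 77 = 250.
Column 1: 20 + 71 + 32 + 83 + 44 = 250.
Column 2: 62 + 38 + 74 + 50 + 26 = 250.
Column 3: 29 + 80 + 56 + 17 + 68 = 250.
Column 4: 86 + 47 + 23 + 59 + 35 = 250.
Column 5: 53 + 14 + 65 + 41 + 77 = 250.
Main diagonal: 20 + 38 + 56 + 59 + 77 = 250.
Anti-diagonal: 53 + 47 + 56 + 50 + 44 = 250.
All lines sum to 250.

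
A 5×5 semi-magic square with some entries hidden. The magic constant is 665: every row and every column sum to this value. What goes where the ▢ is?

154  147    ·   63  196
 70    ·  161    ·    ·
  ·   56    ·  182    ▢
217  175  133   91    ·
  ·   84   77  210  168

140

Row 1 needs 665; the known cells sum to 560, so (1,3) = 105.
Row 4 needs 665; the known cells sum to 616, so (4,5) = 49.
Row 5: 84 + 77 + 210 + 168 + ? = 665, so (5,1) = 126.
Column 1 must total 665; the given cells sum to 567, so (3,1) = 98.
Column 2 needs 665; the known cells sum to 462, so (2,2) = 203.
Using column 3: 105 + 161 + 133 + 77 + ? → (3,3) = 665 − 476 = 189.
Column 4: 63 + 182 + 91 + 210 + ? = 665, so (2,4) = 119.
The remaining cell in row 2 is (2,5) = 665 − 553 = 112.
The remaining cell in row 3 is (3,5) = 665 − 525 = 140.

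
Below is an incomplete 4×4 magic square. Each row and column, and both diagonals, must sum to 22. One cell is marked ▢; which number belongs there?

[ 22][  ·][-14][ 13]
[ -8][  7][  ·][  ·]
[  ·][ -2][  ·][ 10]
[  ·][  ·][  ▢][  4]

19

Row 1 must total 22; the given cells sum to 21, so (1,2) = 1.
The remaining cell in column 2 is (4,2) = 22 − 6 = 16.
Column 4 must total 22; the given cells sum to 27, so (2,4) = -5.
Main diagonal: 22 + 7 + 4 + ? = 22, so (3,3) = -11.
Row 2 must total 22; the given cells sum to -6, so (2,3) = 28.
Row 3: -2 + (-11) + 10 + ? = 22, so (3,1) = 25.
Using column 1: 22 + (-8) + 25 + ? → (4,1) = 22 − 39 = -17.
From column 3, 22 − (-14 + 28 + (-11)) gives (4,3) = 19.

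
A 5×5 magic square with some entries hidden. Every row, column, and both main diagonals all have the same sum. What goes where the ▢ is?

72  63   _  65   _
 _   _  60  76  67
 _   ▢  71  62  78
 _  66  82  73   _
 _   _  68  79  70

Column 4 is complete and sums to 355; that is the magic constant.
The remaining cell in column 3 is (1,3) = 355 − 281 = 74.
From main diagonal, 355 − (72 + 71 + 73 + 70) gives (2,2) = 69.
Using row 1: 72 + 63 + 74 + 65 + ? → (1,5) = 355 − 274 = 81.
Row 2: 69 + 60 + 76 + 67 + ? = 355, so (2,1) = 83.
The remaining cell in column 5 is (4,5) = 355 − 296 = 59.
From anti-diagonal, 355 − (81 + 76 + 71 + 66) gives (5,1) = 61.
Using row 4: 66 + 82 + 73 + 59 + ? → (4,1) = 355 − 280 = 75.
Row 5 needs 355; the known cells sum to 278, so (5,2) = 77.
Column 1 must total 355; the given cells sum to 291, so (3,1) = 64.
From column 2, 355 − (63 + 69 + 66 + 77) gives (3,2) = 80.

80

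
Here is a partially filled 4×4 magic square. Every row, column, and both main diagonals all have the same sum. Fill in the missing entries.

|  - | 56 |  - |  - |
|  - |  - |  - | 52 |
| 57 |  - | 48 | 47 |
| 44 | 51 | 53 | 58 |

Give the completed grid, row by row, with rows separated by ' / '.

Row 4 is already complete: 44 + 51 + 53 + 58 = 206, so that is the magic constant.
The remaining cell in row 3 is (3,2) = 206 − 152 = 54.
Using column 2: 56 + 54 + 51 + ? → (2,2) = 206 − 161 = 45.
The remaining cell in column 4 is (1,4) = 206 − 157 = 49.
Main diagonal needs 206; the known cells sum to 151, so (1,1) = 55.
From anti-diagonal, 206 − (49 + 54 + 44) gives (2,3) = 59.
From row 1, 206 − (55 + 56 + 49) gives (1,3) = 46.
From row 2, 206 − (45 + 59 + 52) gives (2,1) = 50.

55 56 46 49 / 50 45 59 52 / 57 54 48 47 / 44 51 53 58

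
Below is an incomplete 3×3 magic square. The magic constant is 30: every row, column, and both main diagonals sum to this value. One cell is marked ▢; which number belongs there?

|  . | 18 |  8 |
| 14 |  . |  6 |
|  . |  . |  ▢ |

Row 1 must total 30; the given cells sum to 26, so (1,1) = 4.
Row 2: 14 + 6 + ? = 30, so (2,2) = 10.
Column 1 needs 30; the known cells sum to 18, so (3,1) = 12.
Column 2 must total 30; the given cells sum to 28, so (3,2) = 2.
From column 3, 30 − (8 + 6) gives (3,3) = 16.

16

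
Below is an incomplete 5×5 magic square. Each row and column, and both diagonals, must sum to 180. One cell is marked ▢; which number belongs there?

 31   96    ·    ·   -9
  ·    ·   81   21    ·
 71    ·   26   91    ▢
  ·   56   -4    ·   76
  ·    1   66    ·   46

The remaining cell in column 3 is (1,3) = 180 − 169 = 11.
Using anti-diagonal: -9 + 21 + 26 + 56 + ? → (5,1) = 180 − 94 = 86.
From row 1, 180 − (31 + 96 + 11 + (-9)) gives (1,4) = 51.
Row 5 must total 180; the given cells sum to 199, so (5,4) = -19.
From column 4, 180 − (51 + 21 + 91 + (-19)) gives (4,4) = 36.
Main diagonal needs 180; the known cells sum to 139, so (2,2) = 41.
Row 4: 56 + (-4) + 36 + 76 + ? = 180, so (4,1) = 16.
Column 1 must total 180; the given cells sum to 204, so (2,1) = -24.
Column 2 must total 180; the given cells sum to 194, so (3,2) = -14.
From row 2, 180 − (-24 + 41 + 81 + 21) gives (2,5) = 61.
Using row 3: 71 + (-14) + 26 + 91 + ? → (3,5) = 180 − 174 = 6.

6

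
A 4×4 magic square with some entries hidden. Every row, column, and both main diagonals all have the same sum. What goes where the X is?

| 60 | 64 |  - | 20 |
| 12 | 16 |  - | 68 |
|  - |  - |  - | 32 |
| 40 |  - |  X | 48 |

Column 4 is complete and sums to 168; that is the magic constant.
Row 1 needs 168; the known cells sum to 144, so (1,3) = 24.
Row 2: 12 + 16 + 68 + ? = 168, so (2,3) = 72.
Column 1 needs 168; the known cells sum to 112, so (3,1) = 56.
Main diagonal must total 168; the given cells sum to 124, so (3,3) = 44.
Anti-diagonal must total 168; the given cells sum to 132, so (3,2) = 36.
Column 2 needs 168; the known cells sum to 116, so (4,2) = 52.
Using column 3: 24 + 72 + 44 + ? → (4,3) = 168 − 140 = 28.

28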